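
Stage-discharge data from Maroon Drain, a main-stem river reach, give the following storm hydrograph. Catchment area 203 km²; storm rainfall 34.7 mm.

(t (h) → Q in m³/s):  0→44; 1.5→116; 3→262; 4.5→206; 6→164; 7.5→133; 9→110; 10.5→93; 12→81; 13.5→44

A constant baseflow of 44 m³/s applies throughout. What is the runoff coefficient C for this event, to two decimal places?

C ≈ 0.62

ΣQ_DR = 813.0 m³/s; V = ΣQ_DR·Δt = 4.390 × 10^6 m³.
Runoff depth d = V / A = 21.63 mm.
C = d / P = 21.63 / 34.7 = 0.62.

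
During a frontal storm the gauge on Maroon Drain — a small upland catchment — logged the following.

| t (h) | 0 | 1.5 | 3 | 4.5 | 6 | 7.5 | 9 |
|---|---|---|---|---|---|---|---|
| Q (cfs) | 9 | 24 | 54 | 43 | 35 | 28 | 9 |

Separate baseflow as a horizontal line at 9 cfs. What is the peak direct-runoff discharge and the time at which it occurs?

Q_p = 45.0 cfs at t = 3 h

Subtracting baseflow gives direct-runoff ordinates: 0.0, 15.0, 45.0, 34.0, 26.0, 19.0, 0.0 cfs.
The maximum is 45.0 cfs, occurring at the reading for t = 3 h.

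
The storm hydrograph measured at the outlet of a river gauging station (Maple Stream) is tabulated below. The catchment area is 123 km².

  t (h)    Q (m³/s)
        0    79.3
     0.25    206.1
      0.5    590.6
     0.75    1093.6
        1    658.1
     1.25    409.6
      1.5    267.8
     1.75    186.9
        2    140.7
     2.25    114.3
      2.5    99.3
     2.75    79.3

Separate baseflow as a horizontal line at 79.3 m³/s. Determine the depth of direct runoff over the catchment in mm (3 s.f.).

Direct runoff: 0.0, 126.8, 511.3, 1014.3, 578.8, 330.3, 188.5, 107.6, 61.4, 35.0, 20.0, 0.0 m³/s; ΣQ_DR = 2974 m³/s.
V = ΣQ_DR · Δt = 2974 × 900 s = 2.677 × 10^6 m³.
Over A = 123 km², depth = V / A = 21.8 mm.

d ≈ 21.8 mm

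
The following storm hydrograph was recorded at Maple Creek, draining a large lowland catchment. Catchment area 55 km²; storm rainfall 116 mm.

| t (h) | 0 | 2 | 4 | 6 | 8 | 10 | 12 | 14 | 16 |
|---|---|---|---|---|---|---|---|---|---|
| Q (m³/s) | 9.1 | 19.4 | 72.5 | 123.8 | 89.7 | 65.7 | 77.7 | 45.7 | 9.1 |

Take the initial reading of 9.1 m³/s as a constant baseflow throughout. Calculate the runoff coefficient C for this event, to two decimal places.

ΣQ_DR = 430.8 m³/s; V = ΣQ_DR·Δt = 3.102 × 10^6 m³.
Runoff depth d = V / A = 56.40 mm.
C = d / P = 56.40 / 116 = 0.49.

C ≈ 0.49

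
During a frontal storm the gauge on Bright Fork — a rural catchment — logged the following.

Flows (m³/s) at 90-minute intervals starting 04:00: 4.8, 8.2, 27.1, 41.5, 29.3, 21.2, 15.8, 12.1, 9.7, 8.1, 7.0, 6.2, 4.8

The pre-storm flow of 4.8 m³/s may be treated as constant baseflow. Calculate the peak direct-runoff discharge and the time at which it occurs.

Q_p = 36.7 m³/s at t = 08:30

Subtracting baseflow gives direct-runoff ordinates: 0.0, 3.4, 22.3, 36.7, 24.5, 16.4, 11.0, 7.3, 4.9, 3.3, 2.2, 1.4, 0.0 m³/s.
The maximum is 36.7 m³/s, occurring at the reading for t = 08:30.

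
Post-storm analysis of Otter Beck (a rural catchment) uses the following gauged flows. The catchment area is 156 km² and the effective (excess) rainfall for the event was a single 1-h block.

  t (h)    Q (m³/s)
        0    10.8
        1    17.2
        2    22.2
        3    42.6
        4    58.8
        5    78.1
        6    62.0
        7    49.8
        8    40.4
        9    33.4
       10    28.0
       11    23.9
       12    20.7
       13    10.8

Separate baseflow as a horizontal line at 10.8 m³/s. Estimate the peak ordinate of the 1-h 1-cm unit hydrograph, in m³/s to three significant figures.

Direct runoff: 0.0, 6.4, 11.4, 31.8, 48.0, 67.3, 51.2, 39.0, 29.6, 22.6, 17.2, 13.1, 9.9, 0.0 m³/s; ΣQ_DR = 347.5 m³/s, peak = 67.3 m³/s.
Runoff depth d = ΣQ_DR·Δt / A = 347.5 × 3600 / (156 km²) = 8.019 mm.
The 1-cm UH is the DRH scaled by (10 mm)/d, so U_p = 67.3 × 10/8.019 = 83.9 m³/s.

U_p ≈ 83.9 m³/s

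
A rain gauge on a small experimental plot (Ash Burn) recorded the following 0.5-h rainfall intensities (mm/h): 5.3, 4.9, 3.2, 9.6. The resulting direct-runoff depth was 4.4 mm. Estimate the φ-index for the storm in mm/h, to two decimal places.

Only the 3 blocks with intensity above φ contribute runoff: 5.3, 4.9, 9.6 mm/h.
Σ(I−φ)·Δt = d  ⇒  (5.3+4.9+9.6 − 3φ)·0.5 = 4.4
φ = (19.80 − 4.4/0.5) / 3 = 3.67 mm/h.

φ ≈ 3.67 mm/h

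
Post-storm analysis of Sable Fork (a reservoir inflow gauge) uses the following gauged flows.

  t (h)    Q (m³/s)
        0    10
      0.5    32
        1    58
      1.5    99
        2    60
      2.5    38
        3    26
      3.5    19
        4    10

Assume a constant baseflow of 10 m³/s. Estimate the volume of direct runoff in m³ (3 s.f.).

Direct-runoff ordinates (Q − Q_b): 0.0, 22.0, 48.0, 89.0, 50.0, 28.0, 16.0, 9.0, 0.0 m³/s.
ΣQ_DR = 262.0 m³/s.
With Δt = 0.5 h = 1800 s, V = ΣQ_DR · Δt = 262.0 × 1800 = 4.72 × 10^5 m³.

V ≈ 4.72 × 10^5 m³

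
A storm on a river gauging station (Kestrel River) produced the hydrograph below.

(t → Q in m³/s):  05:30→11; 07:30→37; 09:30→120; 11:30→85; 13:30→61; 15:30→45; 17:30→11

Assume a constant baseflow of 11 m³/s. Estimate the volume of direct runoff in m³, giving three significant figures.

Direct-runoff ordinates (Q − Q_b): 0.0, 26.0, 109.0, 74.0, 50.0, 34.0, 0.0 m³/s.
ΣQ_DR = 293.0 m³/s.
With Δt = 2 h = 7200 s, V = ΣQ_DR · Δt = 293.0 × 7200 = 2.11 × 10^6 m³.

V ≈ 2.11 × 10^6 m³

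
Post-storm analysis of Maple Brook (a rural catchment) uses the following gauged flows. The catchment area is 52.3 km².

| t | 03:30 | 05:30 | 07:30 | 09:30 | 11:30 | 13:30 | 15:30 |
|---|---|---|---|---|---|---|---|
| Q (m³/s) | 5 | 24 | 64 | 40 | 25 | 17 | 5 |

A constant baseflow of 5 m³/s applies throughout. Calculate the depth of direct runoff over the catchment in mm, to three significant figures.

Direct runoff: 0.0, 19.0, 59.0, 35.0, 20.0, 12.0, 0.0 m³/s; ΣQ_DR = 145.0 m³/s.
V = ΣQ_DR · Δt = 145.0 × 7200 s = 1.044 × 10^6 m³.
Over A = 52.3 km², depth = V / A = 20.0 mm.

d ≈ 20.0 mm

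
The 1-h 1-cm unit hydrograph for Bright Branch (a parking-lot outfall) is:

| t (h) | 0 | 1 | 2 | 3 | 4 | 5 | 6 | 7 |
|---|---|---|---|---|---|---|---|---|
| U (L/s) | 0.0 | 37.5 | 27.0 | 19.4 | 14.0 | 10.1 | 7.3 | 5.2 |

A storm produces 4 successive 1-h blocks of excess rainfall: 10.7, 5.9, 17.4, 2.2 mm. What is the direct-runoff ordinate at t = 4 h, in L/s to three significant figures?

Q ≈ 81.7 L/s

By discrete convolution, Q_j = Σ (P_i / 10 mm) · U_{j−i}.
At t = 4 h (j=4): Q = (10.7/10)·14.0 + (5.9/10)·19.4 + (17.4/10)·27.0 + (2.2/10)·37.5 = 81.7 L/s.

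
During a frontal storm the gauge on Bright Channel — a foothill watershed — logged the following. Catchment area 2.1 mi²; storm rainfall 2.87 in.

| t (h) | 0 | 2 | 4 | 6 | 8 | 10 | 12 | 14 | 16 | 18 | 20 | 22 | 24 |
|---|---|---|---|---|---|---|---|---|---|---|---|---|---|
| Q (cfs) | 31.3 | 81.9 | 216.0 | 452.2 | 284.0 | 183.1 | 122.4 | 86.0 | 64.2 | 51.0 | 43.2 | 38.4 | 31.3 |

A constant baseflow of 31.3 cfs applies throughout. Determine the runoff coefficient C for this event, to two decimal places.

C ≈ 0.66

ΣQ_DR = 1278 cfs; V = ΣQ_DR·Δt = 9.202 × 10^6 ft³.
Runoff depth d = V / A = 1.886 in.
C = d / P = 1.886 / 2.87 = 0.66.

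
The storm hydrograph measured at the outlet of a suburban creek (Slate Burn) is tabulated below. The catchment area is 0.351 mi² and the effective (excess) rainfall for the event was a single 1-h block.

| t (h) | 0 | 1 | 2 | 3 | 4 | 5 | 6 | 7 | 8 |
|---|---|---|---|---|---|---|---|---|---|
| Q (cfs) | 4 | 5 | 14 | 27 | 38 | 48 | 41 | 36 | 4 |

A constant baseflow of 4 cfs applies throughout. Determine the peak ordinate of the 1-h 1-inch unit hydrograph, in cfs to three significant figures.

Direct runoff: 0.0, 1.0, 10.0, 23.0, 34.0, 44.0, 37.0, 32.0, 0.0 cfs; ΣQ_DR = 181.0 cfs, peak = 44.0 cfs.
Runoff depth d = ΣQ_DR·Δt / A = 181.0 × 3600 / (0.351 mi²) = 0.7991 in.
The 1-inch UH is the DRH scaled by (1 in)/d, so U_p = 44.0 × 1/0.7991 = 55.1 cfs.

U_p ≈ 55.1 cfs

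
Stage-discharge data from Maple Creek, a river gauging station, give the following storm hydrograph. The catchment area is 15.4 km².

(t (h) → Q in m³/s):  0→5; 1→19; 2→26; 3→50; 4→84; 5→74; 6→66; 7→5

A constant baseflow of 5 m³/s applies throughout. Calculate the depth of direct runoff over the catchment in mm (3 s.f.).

Direct runoff: 0.0, 14.0, 21.0, 45.0, 79.0, 69.0, 61.0, 0.0 m³/s; ΣQ_DR = 289.0 m³/s.
V = ΣQ_DR · Δt = 289.0 × 3600 s = 1.040 × 10^6 m³.
Over A = 15.4 km², depth = V / A = 67.6 mm.

d ≈ 67.6 mm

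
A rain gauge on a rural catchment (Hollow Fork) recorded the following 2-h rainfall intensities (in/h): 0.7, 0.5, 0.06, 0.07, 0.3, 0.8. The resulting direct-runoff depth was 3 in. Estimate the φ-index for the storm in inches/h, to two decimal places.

φ ≈ 0.20 in/h

Only the 4 blocks with intensity above φ contribute runoff: 0.7, 0.5, 0.3, 0.8 in/h.
Σ(I−φ)·Δt = d  ⇒  (0.7+0.5+0.3+0.8 − 4φ)·2 = 3
φ = (2.300 − 3/2) / 4 = 0.20 in/h.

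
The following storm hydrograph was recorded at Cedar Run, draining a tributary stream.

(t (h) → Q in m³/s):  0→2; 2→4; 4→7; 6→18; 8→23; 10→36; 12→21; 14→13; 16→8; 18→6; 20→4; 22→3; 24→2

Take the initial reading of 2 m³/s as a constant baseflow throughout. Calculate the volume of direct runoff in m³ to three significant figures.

Direct-runoff ordinates (Q − Q_b): 0.0, 2.0, 5.0, 16.0, 21.0, 34.0, 19.0, 11.0, 6.0, 4.0, 2.0, 1.0, 0.0 m³/s.
ΣQ_DR = 121.0 m³/s.
With Δt = 2 h = 7200 s, V = ΣQ_DR · Δt = 121.0 × 7200 = 8.71 × 10^5 m³.

V ≈ 8.71 × 10^5 m³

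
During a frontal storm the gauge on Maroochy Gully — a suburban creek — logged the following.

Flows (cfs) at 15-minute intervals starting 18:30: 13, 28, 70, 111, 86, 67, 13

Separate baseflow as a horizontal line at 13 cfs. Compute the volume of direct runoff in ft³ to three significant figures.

Direct-runoff ordinates (Q − Q_b): 0.0, 15.0, 57.0, 98.0, 73.0, 54.0, 0.0 cfs.
ΣQ_DR = 297.0 cfs.
With Δt = 0.25 h = 900 s, V = ΣQ_DR · Δt = 297.0 × 900 = 2.67 × 10^5 ft³.

V ≈ 2.67 × 10^5 ft³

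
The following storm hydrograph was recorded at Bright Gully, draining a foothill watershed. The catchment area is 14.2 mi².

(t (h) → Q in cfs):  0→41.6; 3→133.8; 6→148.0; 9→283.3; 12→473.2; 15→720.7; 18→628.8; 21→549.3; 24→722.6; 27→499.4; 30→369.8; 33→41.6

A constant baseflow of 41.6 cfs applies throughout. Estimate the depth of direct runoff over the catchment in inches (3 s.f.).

d ≈ 1.35 in

Direct runoff: 0.0, 92.2, 106.4, 241.7, 431.6, 679.1, 587.2, 507.7, 681.0, 457.8, 328.2, 0.0 cfs; ΣQ_DR = 4113 cfs.
V = ΣQ_DR · Δt = 4113 × 10800 s = 4.442 × 10^7 ft³.
Over A = 14.2 mi², depth = V / A = 1.35 in.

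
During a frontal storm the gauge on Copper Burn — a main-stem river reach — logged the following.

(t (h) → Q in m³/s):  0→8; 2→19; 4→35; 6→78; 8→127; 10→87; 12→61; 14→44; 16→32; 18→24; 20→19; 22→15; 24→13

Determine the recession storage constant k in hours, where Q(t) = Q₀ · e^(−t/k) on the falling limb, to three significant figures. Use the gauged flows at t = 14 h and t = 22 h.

On the falling limb, Q drops from 44 to 15 m³/s between t = 14 h and t = 22 h (Δt = 8 h).
k = −Δt / ln(Q₂/Q₁) = −8 / ln(15/44) = 7.43 h.

k ≈ 7.43 h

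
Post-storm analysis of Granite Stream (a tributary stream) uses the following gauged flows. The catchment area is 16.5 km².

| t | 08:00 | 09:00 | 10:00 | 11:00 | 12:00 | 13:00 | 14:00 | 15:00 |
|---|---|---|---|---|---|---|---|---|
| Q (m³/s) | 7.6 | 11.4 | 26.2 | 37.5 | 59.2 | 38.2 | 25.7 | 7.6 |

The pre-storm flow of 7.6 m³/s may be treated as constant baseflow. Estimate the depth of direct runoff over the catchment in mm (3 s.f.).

Direct runoff: 0.0, 3.8, 18.6, 29.9, 51.6, 30.6, 18.1, 0.0 m³/s; ΣQ_DR = 152.6 m³/s.
V = ΣQ_DR · Δt = 152.6 × 3600 s = 5.494 × 10^5 m³.
Over A = 16.5 km², depth = V / A = 33.3 mm.

d ≈ 33.3 mm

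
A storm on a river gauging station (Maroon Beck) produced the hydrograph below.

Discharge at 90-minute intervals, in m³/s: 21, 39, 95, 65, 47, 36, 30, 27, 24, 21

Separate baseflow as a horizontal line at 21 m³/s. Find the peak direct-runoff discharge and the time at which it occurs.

Q_p = 74.0 m³/s at t = 3 h

Subtracting baseflow gives direct-runoff ordinates: 0.0, 18.0, 74.0, 44.0, 26.0, 15.0, 9.0, 6.0, 3.0, 0.0 m³/s.
The maximum is 74.0 m³/s, occurring at the reading for t = 3 h.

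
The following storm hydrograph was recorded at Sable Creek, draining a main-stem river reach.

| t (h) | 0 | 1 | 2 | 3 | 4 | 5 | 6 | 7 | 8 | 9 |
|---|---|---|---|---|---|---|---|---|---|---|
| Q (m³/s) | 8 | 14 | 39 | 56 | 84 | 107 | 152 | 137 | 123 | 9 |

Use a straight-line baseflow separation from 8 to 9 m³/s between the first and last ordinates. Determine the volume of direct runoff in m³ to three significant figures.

Direct-runoff ordinates (Q − Q_b): 0.00, 5.89, 30.78, 47.67, 75.56, 98.44, 143.33, 128.22, 114.11, 0.00 m³/s.
ΣQ_DR = 644.0 m³/s.
With Δt = 1 h = 3600 s, V = ΣQ_DR · Δt = 644.0 × 3600 = 2.32 × 10^6 m³.

V ≈ 2.32 × 10^6 m³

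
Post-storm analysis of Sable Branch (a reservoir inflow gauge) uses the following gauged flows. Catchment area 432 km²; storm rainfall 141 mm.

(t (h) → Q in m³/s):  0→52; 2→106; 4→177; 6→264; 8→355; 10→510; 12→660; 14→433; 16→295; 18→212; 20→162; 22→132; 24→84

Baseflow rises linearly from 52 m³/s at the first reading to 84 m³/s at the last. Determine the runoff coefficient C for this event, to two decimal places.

C ≈ 0.30

ΣQ_DR = 2558 m³/s; V = ΣQ_DR·Δt = 1.842 × 10^7 m³.
Runoff depth d = V / A = 42.63 mm.
C = d / P = 42.63 / 141 = 0.30.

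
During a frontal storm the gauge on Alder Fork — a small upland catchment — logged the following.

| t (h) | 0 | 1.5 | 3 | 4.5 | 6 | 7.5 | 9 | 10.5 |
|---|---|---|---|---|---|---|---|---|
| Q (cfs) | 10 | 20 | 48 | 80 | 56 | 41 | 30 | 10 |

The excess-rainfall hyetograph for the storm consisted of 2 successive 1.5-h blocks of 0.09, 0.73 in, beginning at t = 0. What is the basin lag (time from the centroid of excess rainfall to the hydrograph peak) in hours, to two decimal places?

t_L ≈ 2.41 h

Centroid of excess rainfall: t_c = Σ P_i·t̄_i / ΣP_i = 2.0854 h (block centres at 0.75, 2.25 h).
Hydrograph peak occurs at t = 4.5 h, so basin lag t_L = 4.5 − 2.0854 = 2.41 h.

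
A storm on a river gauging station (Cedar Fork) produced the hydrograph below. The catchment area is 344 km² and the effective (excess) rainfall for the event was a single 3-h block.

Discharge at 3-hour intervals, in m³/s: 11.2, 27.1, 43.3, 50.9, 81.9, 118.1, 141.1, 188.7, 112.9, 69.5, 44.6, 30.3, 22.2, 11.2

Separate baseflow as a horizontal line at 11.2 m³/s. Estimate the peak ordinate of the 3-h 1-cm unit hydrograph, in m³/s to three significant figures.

Direct runoff: 0.0, 15.9, 32.1, 39.7, 70.7, 106.9, 129.9, 177.5, 101.7, 58.3, 33.4, 19.1, 11.0, 0.0 m³/s; ΣQ_DR = 796.2 m³/s, peak = 177.5 m³/s.
Runoff depth d = ΣQ_DR·Δt / A = 796.2 × 10800 / (344 km²) = 25.00 mm.
The 1-cm UH is the DRH scaled by (10 mm)/d, so U_p = 177.5 × 10/25.00 = 71.0 m³/s.

U_p ≈ 71.0 m³/s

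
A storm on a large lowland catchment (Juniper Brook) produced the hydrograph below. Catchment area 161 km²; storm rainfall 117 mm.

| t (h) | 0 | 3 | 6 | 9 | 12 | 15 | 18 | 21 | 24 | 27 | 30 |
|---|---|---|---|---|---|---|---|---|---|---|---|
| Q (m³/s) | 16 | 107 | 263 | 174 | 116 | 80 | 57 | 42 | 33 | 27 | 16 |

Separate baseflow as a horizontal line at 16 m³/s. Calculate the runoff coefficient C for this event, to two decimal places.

ΣQ_DR = 755.0 m³/s; V = ΣQ_DR·Δt = 8.154 × 10^6 m³.
Runoff depth d = V / A = 50.65 mm.
C = d / P = 50.65 / 117 = 0.43.

C ≈ 0.43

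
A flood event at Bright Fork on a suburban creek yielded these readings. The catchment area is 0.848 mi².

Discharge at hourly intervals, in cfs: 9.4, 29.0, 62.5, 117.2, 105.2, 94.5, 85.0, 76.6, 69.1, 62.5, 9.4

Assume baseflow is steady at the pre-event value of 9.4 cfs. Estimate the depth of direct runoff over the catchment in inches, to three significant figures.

d ≈ 1.13 in

Direct runoff: 0.0, 19.6, 53.1, 107.8, 95.8, 85.1, 75.6, 67.2, 59.7, 53.1, 0.0 cfs; ΣQ_DR = 617.0 cfs.
V = ΣQ_DR · Δt = 617.0 × 3600 s = 2.221 × 10^6 ft³.
Over A = 0.848 mi², depth = V / A = 1.13 in.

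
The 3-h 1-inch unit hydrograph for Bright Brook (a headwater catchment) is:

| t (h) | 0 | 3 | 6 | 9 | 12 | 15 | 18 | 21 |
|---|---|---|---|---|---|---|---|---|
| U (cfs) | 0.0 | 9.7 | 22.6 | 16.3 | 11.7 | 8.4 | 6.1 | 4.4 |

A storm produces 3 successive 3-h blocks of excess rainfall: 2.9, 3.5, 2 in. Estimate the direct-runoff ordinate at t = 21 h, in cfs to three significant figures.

By discrete convolution, Q_j = Σ (P_i / 1 in) · U_{j−i}.
At t = 21 h (j=7): Q = (2.9/1)·4.4 + (3.5/1)·6.1 + (2/1)·8.4 = 50.9 cfs.

Q ≈ 50.9 cfs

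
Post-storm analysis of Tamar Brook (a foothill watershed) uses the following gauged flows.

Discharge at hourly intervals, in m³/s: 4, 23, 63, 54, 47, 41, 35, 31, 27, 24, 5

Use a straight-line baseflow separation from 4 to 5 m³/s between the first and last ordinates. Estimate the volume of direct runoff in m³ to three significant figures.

Direct-runoff ordinates (Q − Q_b): 0.00, 18.90, 58.80, 49.70, 42.60, 36.50, 30.40, 26.30, 22.20, 19.10, 0.00 m³/s.
ΣQ_DR = 304.5 m³/s.
With Δt = 1 h = 3600 s, V = ΣQ_DR · Δt = 304.5 × 3600 = 1.10 × 10^6 m³.

V ≈ 1.10 × 10^6 m³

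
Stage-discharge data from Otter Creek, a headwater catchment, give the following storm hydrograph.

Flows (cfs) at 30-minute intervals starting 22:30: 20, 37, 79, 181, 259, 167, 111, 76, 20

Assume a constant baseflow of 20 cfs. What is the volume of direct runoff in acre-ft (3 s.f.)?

V ≈ 31.8 acre-ft

Direct-runoff ordinates (Q − Q_b): 0.0, 17.0, 59.0, 161.0, 239.0, 147.0, 91.0, 56.0, 0.0 cfs.
ΣQ_DR = 770.0 cfs.
With Δt = 0.5 h = 1800 s, V = ΣQ_DR · Δt = 770.0 × 1800 = 1.39 × 10^6 ft³ = 31.8 acre-ft.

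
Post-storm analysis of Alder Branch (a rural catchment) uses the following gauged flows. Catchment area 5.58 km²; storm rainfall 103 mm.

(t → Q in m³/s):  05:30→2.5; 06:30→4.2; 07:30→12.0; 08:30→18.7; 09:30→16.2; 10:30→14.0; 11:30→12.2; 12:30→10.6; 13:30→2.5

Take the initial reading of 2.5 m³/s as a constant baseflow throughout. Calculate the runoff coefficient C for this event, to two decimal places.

C ≈ 0.44

ΣQ_DR = 70.40 m³/s; V = ΣQ_DR·Δt = 2.534 × 10^5 m³.
Runoff depth d = V / A = 45.42 mm.
C = d / P = 45.42 / 103 = 0.44.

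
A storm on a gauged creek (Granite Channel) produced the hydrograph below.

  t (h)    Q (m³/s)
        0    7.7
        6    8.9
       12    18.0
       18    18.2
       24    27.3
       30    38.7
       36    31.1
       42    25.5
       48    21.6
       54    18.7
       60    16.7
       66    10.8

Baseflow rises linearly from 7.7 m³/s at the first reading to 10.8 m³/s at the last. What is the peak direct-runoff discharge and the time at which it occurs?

Q_p = 29.59 m³/s at t = 30 h

Subtracting baseflow gives direct-runoff ordinates: 0.00, 0.92, 9.74, 9.65, 18.47, 29.59, 21.71, 15.83, 11.65, 8.46, 6.18, 0.00 m³/s.
The maximum is 29.59 m³/s, occurring at the reading for t = 30 h.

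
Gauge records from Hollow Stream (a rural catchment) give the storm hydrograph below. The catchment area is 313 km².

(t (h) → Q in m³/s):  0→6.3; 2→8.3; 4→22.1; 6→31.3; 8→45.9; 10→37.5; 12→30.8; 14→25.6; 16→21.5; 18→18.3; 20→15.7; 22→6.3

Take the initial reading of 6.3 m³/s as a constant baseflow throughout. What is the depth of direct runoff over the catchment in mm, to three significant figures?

Direct runoff: 0.0, 2.0, 15.8, 25.0, 39.6, 31.2, 24.5, 19.3, 15.2, 12.0, 9.4, 0.0 m³/s; ΣQ_DR = 194.0 m³/s.
V = ΣQ_DR · Δt = 194.0 × 7200 s = 1.397 × 10^6 m³.
Over A = 313 km², depth = V / A = 4.46 mm.

d ≈ 4.46 mm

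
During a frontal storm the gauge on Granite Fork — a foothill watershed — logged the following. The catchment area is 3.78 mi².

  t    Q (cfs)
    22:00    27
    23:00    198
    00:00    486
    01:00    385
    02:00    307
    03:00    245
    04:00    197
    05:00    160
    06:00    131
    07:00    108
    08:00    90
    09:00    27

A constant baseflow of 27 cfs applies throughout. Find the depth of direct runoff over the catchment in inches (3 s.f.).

d ≈ 0.835 in

Direct runoff: 0.0, 171.0, 459.0, 358.0, 280.0, 218.0, 170.0, 133.0, 104.0, 81.0, 63.0, 0.0 cfs; ΣQ_DR = 2037 cfs.
V = ΣQ_DR · Δt = 2037 × 3600 s = 7.333 × 10^6 ft³.
Over A = 3.78 mi², depth = V / A = 0.835 in.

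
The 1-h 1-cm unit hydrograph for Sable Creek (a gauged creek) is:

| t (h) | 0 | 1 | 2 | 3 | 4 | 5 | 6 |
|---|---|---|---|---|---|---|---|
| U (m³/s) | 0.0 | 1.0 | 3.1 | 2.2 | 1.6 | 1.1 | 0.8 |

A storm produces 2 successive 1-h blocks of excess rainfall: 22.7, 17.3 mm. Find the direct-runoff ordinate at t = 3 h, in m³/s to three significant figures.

By discrete convolution, Q_j = Σ (P_i / 10 mm) · U_{j−i}.
At t = 3 h (j=3): Q = (22.7/10)·2.2 + (17.3/10)·3.1 = 10.4 m³/s.

Q ≈ 10.4 m³/s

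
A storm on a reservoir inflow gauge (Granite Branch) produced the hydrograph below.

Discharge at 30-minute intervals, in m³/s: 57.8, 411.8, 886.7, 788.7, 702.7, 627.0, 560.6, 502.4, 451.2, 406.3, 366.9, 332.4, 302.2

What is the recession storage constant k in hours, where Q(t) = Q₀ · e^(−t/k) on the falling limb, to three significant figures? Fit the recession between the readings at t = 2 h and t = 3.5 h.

On the falling limb, Q drops from 702.7 to 502.4 m³/s between t = 2 h and t = 3.5 h (Δt = 1.5 h).
k = −Δt / ln(Q₂/Q₁) = −1.5 / ln(502.4/702.7) = 4.47 h.

k ≈ 4.47 h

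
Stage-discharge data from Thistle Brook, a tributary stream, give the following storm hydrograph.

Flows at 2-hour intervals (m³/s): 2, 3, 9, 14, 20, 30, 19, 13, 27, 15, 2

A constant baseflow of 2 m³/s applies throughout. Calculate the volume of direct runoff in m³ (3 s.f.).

Direct-runoff ordinates (Q − Q_b): 0.0, 1.0, 7.0, 12.0, 18.0, 28.0, 17.0, 11.0, 25.0, 13.0, 0.0 m³/s.
ΣQ_DR = 132.0 m³/s.
With Δt = 2 h = 7200 s, V = ΣQ_DR · Δt = 132.0 × 7200 = 9.50 × 10^5 m³.

V ≈ 9.50 × 10^5 m³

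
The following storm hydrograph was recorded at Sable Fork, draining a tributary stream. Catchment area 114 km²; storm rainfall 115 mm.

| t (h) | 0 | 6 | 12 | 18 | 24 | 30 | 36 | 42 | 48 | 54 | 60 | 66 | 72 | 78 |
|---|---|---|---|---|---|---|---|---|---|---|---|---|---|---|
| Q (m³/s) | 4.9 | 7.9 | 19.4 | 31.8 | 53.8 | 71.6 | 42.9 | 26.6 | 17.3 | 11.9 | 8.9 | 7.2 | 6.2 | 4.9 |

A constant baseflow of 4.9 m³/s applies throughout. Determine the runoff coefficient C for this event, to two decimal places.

ΣQ_DR = 246.7 m³/s; V = ΣQ_DR·Δt = 5.329 × 10^6 m³.
Runoff depth d = V / A = 46.74 mm.
C = d / P = 46.74 / 115 = 0.41.

C ≈ 0.41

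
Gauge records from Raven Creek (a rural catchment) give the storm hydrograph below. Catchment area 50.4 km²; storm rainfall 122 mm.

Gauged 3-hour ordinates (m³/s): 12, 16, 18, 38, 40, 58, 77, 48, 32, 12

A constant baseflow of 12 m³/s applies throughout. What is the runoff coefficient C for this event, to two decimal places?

C ≈ 0.41

ΣQ_DR = 231.0 m³/s; V = ΣQ_DR·Δt = 2.495 × 10^6 m³.
Runoff depth d = V / A = 49.50 mm.
C = d / P = 49.50 / 122 = 0.41.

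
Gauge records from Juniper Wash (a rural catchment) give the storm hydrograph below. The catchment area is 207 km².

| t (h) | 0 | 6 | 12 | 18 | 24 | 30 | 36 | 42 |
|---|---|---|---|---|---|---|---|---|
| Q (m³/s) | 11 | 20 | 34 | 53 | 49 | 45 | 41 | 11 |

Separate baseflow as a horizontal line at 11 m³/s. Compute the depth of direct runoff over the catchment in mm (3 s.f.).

d ≈ 18.4 mm

Direct runoff: 0.0, 9.0, 23.0, 42.0, 38.0, 34.0, 30.0, 0.0 m³/s; ΣQ_DR = 176.0 m³/s.
V = ΣQ_DR · Δt = 176.0 × 21600 s = 3.802 × 10^6 m³.
Over A = 207 km², depth = V / A = 18.4 mm.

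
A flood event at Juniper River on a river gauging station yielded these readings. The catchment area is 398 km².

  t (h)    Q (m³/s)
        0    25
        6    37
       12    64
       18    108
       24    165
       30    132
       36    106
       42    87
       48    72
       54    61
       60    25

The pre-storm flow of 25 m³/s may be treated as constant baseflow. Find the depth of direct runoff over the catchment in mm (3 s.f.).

d ≈ 32.9 mm

Direct runoff: 0.0, 12.0, 39.0, 83.0, 140.0, 107.0, 81.0, 62.0, 47.0, 36.0, 0.0 m³/s; ΣQ_DR = 607.0 m³/s.
V = ΣQ_DR · Δt = 607.0 × 21600 s = 1.311 × 10^7 m³.
Over A = 398 km², depth = V / A = 32.9 mm.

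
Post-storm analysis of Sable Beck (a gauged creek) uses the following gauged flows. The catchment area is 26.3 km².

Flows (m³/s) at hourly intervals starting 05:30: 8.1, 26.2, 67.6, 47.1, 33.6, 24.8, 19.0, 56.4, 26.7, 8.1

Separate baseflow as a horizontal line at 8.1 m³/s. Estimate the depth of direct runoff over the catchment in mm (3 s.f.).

Direct runoff: 0.0, 18.1, 59.5, 39.0, 25.5, 16.7, 10.9, 48.3, 18.6, 0.0 m³/s; ΣQ_DR = 236.6 m³/s.
V = ΣQ_DR · Δt = 236.6 × 3600 s = 8.518 × 10^5 m³.
Over A = 26.3 km², depth = V / A = 32.4 mm.

d ≈ 32.4 mm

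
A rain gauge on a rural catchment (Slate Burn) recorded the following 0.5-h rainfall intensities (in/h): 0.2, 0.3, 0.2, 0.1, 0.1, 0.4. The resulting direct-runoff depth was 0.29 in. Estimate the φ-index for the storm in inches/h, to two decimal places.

Only the 4 blocks with intensity above φ contribute runoff: 0.2, 0.3, 0.2, 0.4 in/h.
Σ(I−φ)·Δt = d  ⇒  (0.2+0.3+0.2+0.4 − 4φ)·0.5 = 0.29
φ = (1.100 − 0.29/0.5) / 4 = 0.13 in/h.

φ ≈ 0.13 in/h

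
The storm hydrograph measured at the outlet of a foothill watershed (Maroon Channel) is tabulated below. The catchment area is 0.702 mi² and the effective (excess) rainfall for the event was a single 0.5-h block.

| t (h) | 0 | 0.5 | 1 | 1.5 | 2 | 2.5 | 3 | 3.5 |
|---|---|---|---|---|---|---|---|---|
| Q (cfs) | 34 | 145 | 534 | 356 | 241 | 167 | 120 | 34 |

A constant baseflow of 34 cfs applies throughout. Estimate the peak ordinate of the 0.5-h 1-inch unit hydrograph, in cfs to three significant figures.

Direct runoff: 0.0, 111.0, 500.0, 322.0, 207.0, 133.0, 86.0, 0.0 cfs; ΣQ_DR = 1359 cfs, peak = 500.0 cfs.
Runoff depth d = ΣQ_DR·Δt / A = 1359 × 1800 / (0.702 mi²) = 1.500 in.
The 1-inch UH is the DRH scaled by (1 in)/d, so U_p = 500.0 × 1/1.500 = 333 cfs.

U_p ≈ 333 cfs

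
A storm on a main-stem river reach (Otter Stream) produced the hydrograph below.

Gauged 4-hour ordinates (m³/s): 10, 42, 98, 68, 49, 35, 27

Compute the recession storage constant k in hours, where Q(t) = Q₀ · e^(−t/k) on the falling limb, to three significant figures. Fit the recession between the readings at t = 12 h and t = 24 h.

k ≈ 13.0 h

On the falling limb, Q drops from 68 to 27 m³/s between t = 12 h and t = 24 h (Δt = 12 h).
k = −Δt / ln(Q₂/Q₁) = −12 / ln(27/68) = 13.0 h.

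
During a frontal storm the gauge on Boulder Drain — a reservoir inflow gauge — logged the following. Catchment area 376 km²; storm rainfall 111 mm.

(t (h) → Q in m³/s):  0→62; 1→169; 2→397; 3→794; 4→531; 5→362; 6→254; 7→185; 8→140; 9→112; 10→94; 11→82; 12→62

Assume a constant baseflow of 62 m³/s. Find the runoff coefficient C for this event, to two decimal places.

C ≈ 0.21

ΣQ_DR = 2438 m³/s; V = ΣQ_DR·Δt = 8.777 × 10^6 m³.
Runoff depth d = V / A = 23.34 mm.
C = d / P = 23.34 / 111 = 0.21.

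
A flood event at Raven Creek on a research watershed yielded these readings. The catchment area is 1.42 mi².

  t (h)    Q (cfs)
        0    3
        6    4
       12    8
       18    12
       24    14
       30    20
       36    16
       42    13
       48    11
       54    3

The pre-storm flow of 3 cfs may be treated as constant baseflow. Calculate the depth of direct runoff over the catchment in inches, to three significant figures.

Direct runoff: 0.0, 1.0, 5.0, 9.0, 11.0, 17.0, 13.0, 10.0, 8.0, 0.0 cfs; ΣQ_DR = 74.00 cfs.
V = ΣQ_DR · Δt = 74.00 × 21600 s = 1.598 × 10^6 ft³.
Over A = 1.42 mi², depth = V / A = 0.485 in.

d ≈ 0.485 in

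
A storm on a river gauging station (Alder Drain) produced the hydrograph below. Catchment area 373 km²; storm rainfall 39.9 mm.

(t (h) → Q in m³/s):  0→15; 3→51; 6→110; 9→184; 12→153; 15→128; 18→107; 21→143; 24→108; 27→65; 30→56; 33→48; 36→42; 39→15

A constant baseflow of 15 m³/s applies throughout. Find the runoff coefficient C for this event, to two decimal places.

C ≈ 0.74

ΣQ_DR = 1015 m³/s; V = ΣQ_DR·Δt = 1.096 × 10^7 m³.
Runoff depth d = V / A = 29.39 mm.
C = d / P = 29.39 / 39.9 = 0.74.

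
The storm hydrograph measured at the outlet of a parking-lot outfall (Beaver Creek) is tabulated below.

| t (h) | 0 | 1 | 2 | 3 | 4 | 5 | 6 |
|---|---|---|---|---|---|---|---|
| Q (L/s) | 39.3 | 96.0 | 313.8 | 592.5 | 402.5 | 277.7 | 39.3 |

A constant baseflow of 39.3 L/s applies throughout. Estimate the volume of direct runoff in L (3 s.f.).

V ≈ 5.35 × 10^6 L

Direct-runoff ordinates (Q − Q_b): 0.0, 56.7, 274.5, 553.2, 363.2, 238.4, 0.0 L/s.
ΣQ_DR = 1486 L/s.
With Δt = 1 h = 3600 s, V = ΣQ_DR · Δt = 1486 × 3600 = 5.35 × 10^6 L.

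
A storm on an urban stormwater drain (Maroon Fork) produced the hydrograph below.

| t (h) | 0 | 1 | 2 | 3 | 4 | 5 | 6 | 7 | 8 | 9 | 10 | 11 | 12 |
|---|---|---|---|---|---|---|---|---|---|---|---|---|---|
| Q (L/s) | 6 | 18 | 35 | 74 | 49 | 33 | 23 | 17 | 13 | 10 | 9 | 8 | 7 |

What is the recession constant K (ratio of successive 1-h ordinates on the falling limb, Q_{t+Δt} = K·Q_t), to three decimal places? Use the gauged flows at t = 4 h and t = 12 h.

K ≈ 0.784

Using the recession-limb readings at t = 4 h and t = 12 h: Q falls from 49 to 7 L/s over 8 intervals.
K = (Q₂/Q₁)^(1/8) = (7/49)^(1/8) = 0.784.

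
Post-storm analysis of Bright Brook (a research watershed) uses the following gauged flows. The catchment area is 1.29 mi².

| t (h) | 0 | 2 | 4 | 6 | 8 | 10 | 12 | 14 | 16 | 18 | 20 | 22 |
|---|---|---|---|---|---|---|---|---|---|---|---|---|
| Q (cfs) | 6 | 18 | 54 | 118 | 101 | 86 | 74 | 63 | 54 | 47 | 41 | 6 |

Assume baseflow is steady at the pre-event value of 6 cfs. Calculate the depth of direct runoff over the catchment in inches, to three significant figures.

d ≈ 1.43 in

Direct runoff: 0.0, 12.0, 48.0, 112.0, 95.0, 80.0, 68.0, 57.0, 48.0, 41.0, 35.0, 0.0 cfs; ΣQ_DR = 596.0 cfs.
V = ΣQ_DR · Δt = 596.0 × 7200 s = 4.291 × 10^6 ft³.
Over A = 1.29 mi², depth = V / A = 1.43 in.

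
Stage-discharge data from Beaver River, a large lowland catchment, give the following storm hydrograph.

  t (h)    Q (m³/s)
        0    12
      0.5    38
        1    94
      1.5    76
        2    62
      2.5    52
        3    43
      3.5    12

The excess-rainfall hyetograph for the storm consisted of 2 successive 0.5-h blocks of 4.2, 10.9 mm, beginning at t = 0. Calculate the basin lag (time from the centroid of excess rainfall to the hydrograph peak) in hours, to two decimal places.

t_L ≈ 0.39 h

Centroid of excess rainfall: t_c = Σ P_i·t̄_i / ΣP_i = 0.6109 h (block centres at 0.25, 0.75 h).
Hydrograph peak occurs at t = 1 h, so basin lag t_L = 1 − 0.6109 = 0.39 h.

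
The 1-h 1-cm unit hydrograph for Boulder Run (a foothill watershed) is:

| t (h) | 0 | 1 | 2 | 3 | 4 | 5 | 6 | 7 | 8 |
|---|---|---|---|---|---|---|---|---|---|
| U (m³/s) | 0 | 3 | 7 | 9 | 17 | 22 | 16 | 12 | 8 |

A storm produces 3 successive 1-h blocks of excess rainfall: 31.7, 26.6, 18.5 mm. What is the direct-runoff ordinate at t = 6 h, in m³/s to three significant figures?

Q ≈ 141 m³/s

By discrete convolution, Q_j = Σ (P_i / 10 mm) · U_{j−i}.
At t = 6 h (j=6): Q = (31.7/10)·16 + (26.6/10)·22 + (18.5/10)·17 = 141 m³/s.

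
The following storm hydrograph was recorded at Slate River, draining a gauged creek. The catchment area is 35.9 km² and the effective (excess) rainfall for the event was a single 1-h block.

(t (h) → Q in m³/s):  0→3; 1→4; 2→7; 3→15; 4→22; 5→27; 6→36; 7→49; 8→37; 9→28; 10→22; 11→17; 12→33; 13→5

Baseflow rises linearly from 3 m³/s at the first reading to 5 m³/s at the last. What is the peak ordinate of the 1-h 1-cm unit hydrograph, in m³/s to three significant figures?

U_p ≈ 18.0 m³/s

Direct runoff: 0.00, 0.85, 3.69, 11.54, 18.38, 23.23, 32.08, 44.92, 32.77, 23.62, 17.46, 12.31, 28.15, 0.00 m³/s; ΣQ_DR = 249.0 m³/s, peak = 44.92 m³/s.
Runoff depth d = ΣQ_DR·Δt / A = 249.0 × 3600 / (35.9 km²) = 24.97 mm.
The 1-cm UH is the DRH scaled by (10 mm)/d, so U_p = 44.92 × 10/24.97 = 18.0 m³/s.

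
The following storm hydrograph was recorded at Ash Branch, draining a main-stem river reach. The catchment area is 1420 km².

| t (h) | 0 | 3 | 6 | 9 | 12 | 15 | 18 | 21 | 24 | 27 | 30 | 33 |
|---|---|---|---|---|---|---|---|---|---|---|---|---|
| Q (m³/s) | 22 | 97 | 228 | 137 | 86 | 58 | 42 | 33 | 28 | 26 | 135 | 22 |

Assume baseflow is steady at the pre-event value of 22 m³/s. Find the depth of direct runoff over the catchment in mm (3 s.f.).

Direct runoff: 0.0, 75.0, 206.0, 115.0, 64.0, 36.0, 20.0, 11.0, 6.0, 4.0, 113.0, 0.0 m³/s; ΣQ_DR = 650.0 m³/s.
V = ΣQ_DR · Δt = 650.0 × 10800 s = 7.020 × 10^6 m³.
Over A = 1420 km², depth = V / A = 4.94 mm.

d ≈ 4.94 mm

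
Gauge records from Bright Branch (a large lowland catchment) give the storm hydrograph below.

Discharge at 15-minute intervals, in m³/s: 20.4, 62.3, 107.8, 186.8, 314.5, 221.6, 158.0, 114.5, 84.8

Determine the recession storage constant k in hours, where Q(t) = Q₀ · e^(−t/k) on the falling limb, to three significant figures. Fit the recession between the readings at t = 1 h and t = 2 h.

On the falling limb, Q drops from 314.5 to 84.8 m³/s between t = 1 h and t = 2 h (Δt = 1 h).
k = −Δt / ln(Q₂/Q₁) = −1 / ln(84.8/314.5) = 0.763 h.

k ≈ 0.763 h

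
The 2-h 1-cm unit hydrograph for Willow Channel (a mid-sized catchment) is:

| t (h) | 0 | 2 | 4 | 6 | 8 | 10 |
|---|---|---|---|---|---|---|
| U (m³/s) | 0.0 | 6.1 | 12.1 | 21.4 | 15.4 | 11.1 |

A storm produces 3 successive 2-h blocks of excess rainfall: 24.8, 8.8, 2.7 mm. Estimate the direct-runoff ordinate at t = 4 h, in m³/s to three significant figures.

Q ≈ 35.4 m³/s

By discrete convolution, Q_j = Σ (P_i / 10 mm) · U_{j−i}.
At t = 4 h (j=2): Q = (24.8/10)·12.1 + (8.8/10)·6.1 + (2.7/10)·0.0 = 35.4 m³/s.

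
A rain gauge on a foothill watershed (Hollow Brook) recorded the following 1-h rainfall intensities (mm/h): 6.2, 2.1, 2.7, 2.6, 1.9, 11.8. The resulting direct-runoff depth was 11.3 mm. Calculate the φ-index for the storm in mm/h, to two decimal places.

φ ≈ 3.35 mm/h

Only the 2 blocks with intensity above φ contribute runoff: 6.2, 11.8 mm/h.
Σ(I−φ)·Δt = d  ⇒  (6.2+11.8 − 2φ)·1 = 11.3
φ = (18.00 − 11.3/1) / 2 = 3.35 mm/h.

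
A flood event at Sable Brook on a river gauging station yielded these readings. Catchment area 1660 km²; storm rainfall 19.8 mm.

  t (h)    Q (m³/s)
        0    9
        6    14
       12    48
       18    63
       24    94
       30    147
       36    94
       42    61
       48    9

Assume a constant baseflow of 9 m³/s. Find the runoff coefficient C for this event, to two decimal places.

C ≈ 0.30

ΣQ_DR = 458.0 m³/s; V = ΣQ_DR·Δt = 9.893 × 10^6 m³.
Runoff depth d = V / A = 5.960 mm.
C = d / P = 5.960 / 19.8 = 0.30.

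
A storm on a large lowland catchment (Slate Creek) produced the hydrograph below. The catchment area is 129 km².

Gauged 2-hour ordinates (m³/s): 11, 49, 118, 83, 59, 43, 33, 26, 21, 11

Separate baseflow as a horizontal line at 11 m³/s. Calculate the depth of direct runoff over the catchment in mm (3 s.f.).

d ≈ 19.2 mm

Direct runoff: 0.0, 38.0, 107.0, 72.0, 48.0, 32.0, 22.0, 15.0, 10.0, 0.0 m³/s; ΣQ_DR = 344.0 m³/s.
V = ΣQ_DR · Δt = 344.0 × 7200 s = 2.477 × 10^6 m³.
Over A = 129 km², depth = V / A = 19.2 mm.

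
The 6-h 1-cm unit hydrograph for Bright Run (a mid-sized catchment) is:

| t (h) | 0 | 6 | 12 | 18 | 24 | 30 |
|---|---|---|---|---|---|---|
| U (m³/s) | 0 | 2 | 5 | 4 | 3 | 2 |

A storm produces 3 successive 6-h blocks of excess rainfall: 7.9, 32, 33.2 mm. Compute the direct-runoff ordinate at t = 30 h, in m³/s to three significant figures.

By discrete convolution, Q_j = Σ (P_i / 10 mm) · U_{j−i}.
At t = 30 h (j=5): Q = (7.9/10)·2 + (32/10)·3 + (33.2/10)·4 = 24.5 m³/s.

Q ≈ 24.5 m³/s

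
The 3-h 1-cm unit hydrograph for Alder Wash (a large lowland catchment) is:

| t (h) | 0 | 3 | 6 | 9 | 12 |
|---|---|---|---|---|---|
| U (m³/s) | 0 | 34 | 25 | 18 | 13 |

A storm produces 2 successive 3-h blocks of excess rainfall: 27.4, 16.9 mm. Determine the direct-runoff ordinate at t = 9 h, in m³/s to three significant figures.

By discrete convolution, Q_j = Σ (P_i / 10 mm) · U_{j−i}.
At t = 9 h (j=3): Q = (27.4/10)·18 + (16.9/10)·25 = 91.6 m³/s.

Q ≈ 91.6 m³/s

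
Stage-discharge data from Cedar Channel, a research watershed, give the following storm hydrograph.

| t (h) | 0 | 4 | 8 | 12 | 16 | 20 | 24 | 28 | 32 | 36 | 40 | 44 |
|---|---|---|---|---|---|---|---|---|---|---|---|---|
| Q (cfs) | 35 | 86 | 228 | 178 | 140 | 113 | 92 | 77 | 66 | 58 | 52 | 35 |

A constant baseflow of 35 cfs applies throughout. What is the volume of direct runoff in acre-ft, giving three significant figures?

Direct-runoff ordinates (Q − Q_b): 0.0, 51.0, 193.0, 143.0, 105.0, 78.0, 57.0, 42.0, 31.0, 23.0, 17.0, 0.0 cfs.
ΣQ_DR = 740.0 cfs.
With Δt = 4 h = 14400 s, V = ΣQ_DR · Δt = 740.0 × 14400 = 1.07 × 10^7 ft³ = 245 acre-ft.

V ≈ 245 acre-ft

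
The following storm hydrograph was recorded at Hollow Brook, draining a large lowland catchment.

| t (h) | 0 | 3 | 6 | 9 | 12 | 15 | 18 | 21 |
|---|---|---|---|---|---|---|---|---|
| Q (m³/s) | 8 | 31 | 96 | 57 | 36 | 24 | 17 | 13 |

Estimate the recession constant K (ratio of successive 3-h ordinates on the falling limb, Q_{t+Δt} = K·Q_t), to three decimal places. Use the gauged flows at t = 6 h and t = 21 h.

K ≈ 0.670

Using the recession-limb readings at t = 6 h and t = 21 h: Q falls from 96 to 13 m³/s over 5 intervals.
K = (Q₂/Q₁)^(1/5) = (13/96)^(1/5) = 0.670.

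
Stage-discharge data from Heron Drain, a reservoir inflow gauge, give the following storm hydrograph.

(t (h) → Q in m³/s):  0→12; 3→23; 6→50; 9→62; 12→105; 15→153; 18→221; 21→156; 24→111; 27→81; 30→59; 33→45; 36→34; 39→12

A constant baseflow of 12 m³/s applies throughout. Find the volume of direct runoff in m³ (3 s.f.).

Direct-runoff ordinates (Q − Q_b): 0.0, 11.0, 38.0, 50.0, 93.0, 141.0, 209.0, 144.0, 99.0, 69.0, 47.0, 33.0, 22.0, 0.0 m³/s.
ΣQ_DR = 956.0 m³/s.
With Δt = 3 h = 10800 s, V = ΣQ_DR · Δt = 956.0 × 10800 = 1.03 × 10^7 m³.

V ≈ 1.03 × 10^7 m³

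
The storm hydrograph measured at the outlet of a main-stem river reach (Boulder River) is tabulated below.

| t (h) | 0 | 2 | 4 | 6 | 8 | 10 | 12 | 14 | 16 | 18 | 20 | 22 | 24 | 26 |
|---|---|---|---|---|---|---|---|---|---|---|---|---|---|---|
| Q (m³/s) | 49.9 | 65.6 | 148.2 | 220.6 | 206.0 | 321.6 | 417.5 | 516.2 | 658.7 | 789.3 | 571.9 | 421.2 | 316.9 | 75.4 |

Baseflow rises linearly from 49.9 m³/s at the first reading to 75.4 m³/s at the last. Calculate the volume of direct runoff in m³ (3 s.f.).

V ≈ 2.81 × 10^7 m³

Direct-runoff ordinates (Q − Q_b): 0.00, 13.74, 94.38, 164.82, 148.25, 261.89, 355.83, 452.57, 593.11, 721.75, 502.38, 349.72, 243.46, 0.00 m³/s.
ΣQ_DR = 3902 m³/s.
With Δt = 2 h = 7200 s, V = ΣQ_DR · Δt = 3902 × 7200 = 2.81 × 10^7 m³.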